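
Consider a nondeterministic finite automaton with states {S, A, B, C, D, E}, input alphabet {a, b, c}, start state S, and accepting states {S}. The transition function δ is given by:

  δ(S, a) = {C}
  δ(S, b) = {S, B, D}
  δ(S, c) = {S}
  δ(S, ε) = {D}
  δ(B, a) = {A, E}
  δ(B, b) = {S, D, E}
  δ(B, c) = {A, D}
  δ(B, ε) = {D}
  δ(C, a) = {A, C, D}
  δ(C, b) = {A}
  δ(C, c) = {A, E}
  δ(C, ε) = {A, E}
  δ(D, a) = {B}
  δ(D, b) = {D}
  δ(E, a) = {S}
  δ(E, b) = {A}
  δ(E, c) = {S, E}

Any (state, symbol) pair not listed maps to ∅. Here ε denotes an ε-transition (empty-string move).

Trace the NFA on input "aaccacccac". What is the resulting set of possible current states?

{S, A, D, E}

Start: ε-closure({S}) = {S, D}.
Read 'a': S→{C}, D→{B}; union {B, C}; ε-closure = {A, B, C, D, E}.
Read 'a': A→∅, B→{A, E}, C→{A, C, D}, D→{B}, E→{S}; now {S, A, B, C, D, E}.
Read 'c': S→{S}, A→∅, B→{A, D}, C→{A, E}, D→∅, E→{S, E}; now {S, A, D, E}.
Read 'c': S→{S}, A→∅, D→∅, E→{S, E}; union {S, E}; ε-closure = {S, D, E}.
Read 'a': S→{C}, D→{B}, E→{S}; union {S, B, C}; ε-closure = {S, A, B, C, D, E}.
Read 'c': S→{S}, A→∅, B→{A, D}, C→{A, E}, D→∅, E→{S, E}; now {S, A, D, E}.
Read 'c': S→{S}, A→∅, D→∅, E→{S, E}; union {S, E}; ε-closure = {S, D, E}.
Read 'c': S→{S}, D→∅, E→{S, E}; union {S, E}; ε-closure = {S, D, E}.
Read 'a': S→{C}, D→{B}, E→{S}; union {S, B, C}; ε-closure = {S, A, B, C, D, E}.
Read 'c': S→{S}, A→∅, B→{A, D}, C→{A, E}, D→∅, E→{S, E}; now {S, A, D, E}.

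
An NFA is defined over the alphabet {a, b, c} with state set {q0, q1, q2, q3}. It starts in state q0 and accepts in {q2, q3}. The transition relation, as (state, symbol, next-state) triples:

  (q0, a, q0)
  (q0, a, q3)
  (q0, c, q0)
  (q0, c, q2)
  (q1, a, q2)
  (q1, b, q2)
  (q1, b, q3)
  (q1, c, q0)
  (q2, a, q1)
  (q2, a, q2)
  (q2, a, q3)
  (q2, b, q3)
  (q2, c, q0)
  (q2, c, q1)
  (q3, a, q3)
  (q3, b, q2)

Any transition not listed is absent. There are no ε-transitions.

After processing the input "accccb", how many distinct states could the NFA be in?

Start in {q0}.
Read 'a': {q0} → {q0, q3}.
Read 'c': {q0, q3} → {q0, q2}.
Read 'c': {q0, q2} → {q0, q1, q2}.
Read 'c': {q0, q1, q2} → {q0, q1, q2}.
Read 'c': {q0, q1, q2} → {q0, q1, q2}.
Read 'b': {q0, q1, q2} → {q2, q3}.
That set has 2 states.

2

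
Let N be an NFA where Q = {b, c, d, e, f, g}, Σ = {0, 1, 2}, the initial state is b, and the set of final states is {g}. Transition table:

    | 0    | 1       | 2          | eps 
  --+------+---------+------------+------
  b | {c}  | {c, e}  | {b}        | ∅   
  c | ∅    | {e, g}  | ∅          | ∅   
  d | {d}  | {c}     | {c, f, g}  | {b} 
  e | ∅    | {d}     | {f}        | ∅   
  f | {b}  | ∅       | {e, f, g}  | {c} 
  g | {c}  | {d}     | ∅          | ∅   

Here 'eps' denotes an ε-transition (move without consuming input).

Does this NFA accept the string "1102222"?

Start in {b}.
Read '1': b→{c, e}; now {c, e}.
Read '1': c→{e, g}, e→{d}; union {d, e, g}; ε-closure = {b, d, e, g}.
Read '0': b→{c}, d→{d}, e→∅, g→{c}; union {c, d}; ε-closure = {b, c, d}.
Read '2': b→{b}, c→∅, d→{c, f, g}; now {b, c, f, g}.
Read '2': b→{b}, c→∅, f→{e, f, g}, g→∅; union {b, e, f, g}; ε-closure = {b, c, e, f, g}.
Read '2': b→{b}, c→∅, e→{f}, f→{e, f, g}, g→∅; union {b, e, f, g}; ε-closure = {b, c, e, f, g}.
Read '2': b→{b}, c→∅, e→{f}, f→{e, f, g}, g→∅; union {b, e, f, g}; ε-closure = {b, c, e, f, g}.
The final set {b, c, e, f, g} contains the accepting state g.

Yes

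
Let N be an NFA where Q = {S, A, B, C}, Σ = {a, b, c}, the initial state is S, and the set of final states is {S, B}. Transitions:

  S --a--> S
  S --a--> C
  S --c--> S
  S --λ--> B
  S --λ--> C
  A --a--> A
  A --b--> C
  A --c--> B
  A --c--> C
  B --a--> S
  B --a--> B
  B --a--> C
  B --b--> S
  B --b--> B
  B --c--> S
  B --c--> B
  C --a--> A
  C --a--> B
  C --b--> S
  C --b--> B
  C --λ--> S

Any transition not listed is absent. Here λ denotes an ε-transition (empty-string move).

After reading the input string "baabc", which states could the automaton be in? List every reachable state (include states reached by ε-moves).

{S, B, C}

Start: ε-closure({S}) = {S, B, C}.
Read 'b': S→∅, B→{S, B}, C→{S, B}; union {S, B}; ε-closure = {S, B, C}.
Read 'a': S→{S, C}, B→{S, B, C}, C→{A, B}; now {S, A, B, C}.
Read 'a': S→{S, C}, A→{A}, B→{S, B, C}, C→{A, B}; now {S, A, B, C}.
Read 'b': S→∅, A→{C}, B→{S, B}, C→{S, B}; now {S, B, C}.
Read 'c': S→{S}, B→{S, B}, C→∅; union {S, B}; ε-closure = {S, B, C}.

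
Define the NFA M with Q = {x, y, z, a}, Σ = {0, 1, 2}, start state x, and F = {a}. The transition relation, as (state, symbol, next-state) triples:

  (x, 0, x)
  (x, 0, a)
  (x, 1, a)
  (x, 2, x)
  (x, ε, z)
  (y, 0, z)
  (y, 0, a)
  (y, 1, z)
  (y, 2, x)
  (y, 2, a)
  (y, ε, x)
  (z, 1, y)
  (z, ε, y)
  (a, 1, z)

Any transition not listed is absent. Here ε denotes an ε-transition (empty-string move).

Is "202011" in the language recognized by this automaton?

Yes

Start: ε-closure({x}) = {x, y, z}.
Read '2': x→{x}, y→{x, a}, z→∅; union {x, a}; ε-closure = {x, y, z, a}.
Read '0': x→{x, a}, y→{z, a}, z→∅, a→∅; union {x, z, a}; ε-closure = {x, y, z, a}.
Read '2': x→{x}, y→{x, a}, z→∅, a→∅; union {x, a}; ε-closure = {x, y, z, a}.
Read '0': x→{x, a}, y→{z, a}, z→∅, a→∅; union {x, z, a}; ε-closure = {x, y, z, a}.
Read '1': x→{a}, y→{z}, z→{y}, a→{z}; union {y, z, a}; ε-closure = {x, y, z, a}.
Read '1': x→{a}, y→{z}, z→{y}, a→{z}; union {y, z, a}; ε-closure = {x, y, z, a}.
The final set {x, y, z, a} contains the accepting state a.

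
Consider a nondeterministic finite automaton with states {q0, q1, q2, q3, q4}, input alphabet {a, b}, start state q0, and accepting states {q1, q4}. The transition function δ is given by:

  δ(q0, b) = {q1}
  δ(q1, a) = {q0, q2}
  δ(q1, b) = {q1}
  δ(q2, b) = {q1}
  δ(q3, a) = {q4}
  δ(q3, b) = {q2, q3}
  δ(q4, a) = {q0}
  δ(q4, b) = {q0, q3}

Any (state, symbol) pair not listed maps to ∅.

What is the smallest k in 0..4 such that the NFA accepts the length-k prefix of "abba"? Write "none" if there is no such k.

none

Start in {q0}.
Read 'a': q0→∅; now ∅.
The set is empty and remains empty for the remaining 3 symbols.
No reachable set along the way intersects F.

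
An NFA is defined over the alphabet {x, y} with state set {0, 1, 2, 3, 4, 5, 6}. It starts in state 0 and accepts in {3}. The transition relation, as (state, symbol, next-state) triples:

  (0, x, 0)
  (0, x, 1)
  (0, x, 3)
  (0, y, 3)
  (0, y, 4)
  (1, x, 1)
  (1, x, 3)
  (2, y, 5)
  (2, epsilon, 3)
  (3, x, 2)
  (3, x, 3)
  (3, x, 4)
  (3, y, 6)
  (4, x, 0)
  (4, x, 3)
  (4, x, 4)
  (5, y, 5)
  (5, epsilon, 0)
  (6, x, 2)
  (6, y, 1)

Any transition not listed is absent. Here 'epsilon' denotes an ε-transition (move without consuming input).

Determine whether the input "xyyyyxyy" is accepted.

No

Start in {0}.
Read 'x': 0→{0, 1, 3}; now {0, 1, 3}.
Read 'y': 0→{3, 4}, 1→∅, 3→{6}; now {3, 4, 6}.
Read 'y': 3→{6}, 4→∅, 6→{1}; now {1, 6}.
Read 'y': 1→∅, 6→{1}; now {1}.
Read 'y': 1→∅; now ∅.
The set is empty and remains empty for the remaining 3 symbols.
The final set ∅ contains no accepting state.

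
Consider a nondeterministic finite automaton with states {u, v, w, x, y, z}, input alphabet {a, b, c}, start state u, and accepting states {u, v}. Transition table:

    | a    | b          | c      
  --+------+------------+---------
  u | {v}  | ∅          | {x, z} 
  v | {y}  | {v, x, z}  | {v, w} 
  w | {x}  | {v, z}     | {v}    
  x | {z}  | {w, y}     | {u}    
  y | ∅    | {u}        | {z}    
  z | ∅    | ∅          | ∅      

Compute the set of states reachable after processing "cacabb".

Start in {u}.
Read 'c': u→{x, z}; now {x, z}.
Read 'a': x→{z}, z→∅; now {z}.
Read 'c': z→∅; now ∅.
The set is empty and remains empty for the remaining 3 symbols.

∅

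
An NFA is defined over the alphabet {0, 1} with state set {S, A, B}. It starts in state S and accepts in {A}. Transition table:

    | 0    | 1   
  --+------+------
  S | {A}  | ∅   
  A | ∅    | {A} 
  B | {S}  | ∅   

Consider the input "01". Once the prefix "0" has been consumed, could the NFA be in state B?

Start in {S}.
Read '0': {S} → {A}.
State B is not in {A}.

No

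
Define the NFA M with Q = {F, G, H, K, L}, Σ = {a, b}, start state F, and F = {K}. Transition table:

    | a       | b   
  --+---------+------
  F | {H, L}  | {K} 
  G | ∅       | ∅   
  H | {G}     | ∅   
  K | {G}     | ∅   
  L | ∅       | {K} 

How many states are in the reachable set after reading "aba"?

1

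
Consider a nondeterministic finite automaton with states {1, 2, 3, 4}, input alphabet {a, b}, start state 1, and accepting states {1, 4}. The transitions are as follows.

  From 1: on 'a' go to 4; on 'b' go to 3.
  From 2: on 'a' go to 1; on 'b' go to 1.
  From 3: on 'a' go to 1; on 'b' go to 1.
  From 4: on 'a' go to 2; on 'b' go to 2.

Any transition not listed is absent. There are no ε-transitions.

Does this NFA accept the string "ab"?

No

Start in {1}.
Read 'a': 1→{4}; now {4}.
Read 'b': 4→{2}; now {2}.
The final set {2} contains no accepting state.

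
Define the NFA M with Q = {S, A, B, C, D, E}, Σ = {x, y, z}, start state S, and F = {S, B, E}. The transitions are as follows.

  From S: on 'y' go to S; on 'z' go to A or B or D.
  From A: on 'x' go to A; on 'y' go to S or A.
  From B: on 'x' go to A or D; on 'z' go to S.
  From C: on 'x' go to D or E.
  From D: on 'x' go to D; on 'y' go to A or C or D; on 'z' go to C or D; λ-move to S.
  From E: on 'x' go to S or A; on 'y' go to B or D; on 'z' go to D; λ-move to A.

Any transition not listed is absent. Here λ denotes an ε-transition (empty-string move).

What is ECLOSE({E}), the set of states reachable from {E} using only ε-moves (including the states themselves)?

Begin with {E}.
ε-move E → A; add A.

{A, E}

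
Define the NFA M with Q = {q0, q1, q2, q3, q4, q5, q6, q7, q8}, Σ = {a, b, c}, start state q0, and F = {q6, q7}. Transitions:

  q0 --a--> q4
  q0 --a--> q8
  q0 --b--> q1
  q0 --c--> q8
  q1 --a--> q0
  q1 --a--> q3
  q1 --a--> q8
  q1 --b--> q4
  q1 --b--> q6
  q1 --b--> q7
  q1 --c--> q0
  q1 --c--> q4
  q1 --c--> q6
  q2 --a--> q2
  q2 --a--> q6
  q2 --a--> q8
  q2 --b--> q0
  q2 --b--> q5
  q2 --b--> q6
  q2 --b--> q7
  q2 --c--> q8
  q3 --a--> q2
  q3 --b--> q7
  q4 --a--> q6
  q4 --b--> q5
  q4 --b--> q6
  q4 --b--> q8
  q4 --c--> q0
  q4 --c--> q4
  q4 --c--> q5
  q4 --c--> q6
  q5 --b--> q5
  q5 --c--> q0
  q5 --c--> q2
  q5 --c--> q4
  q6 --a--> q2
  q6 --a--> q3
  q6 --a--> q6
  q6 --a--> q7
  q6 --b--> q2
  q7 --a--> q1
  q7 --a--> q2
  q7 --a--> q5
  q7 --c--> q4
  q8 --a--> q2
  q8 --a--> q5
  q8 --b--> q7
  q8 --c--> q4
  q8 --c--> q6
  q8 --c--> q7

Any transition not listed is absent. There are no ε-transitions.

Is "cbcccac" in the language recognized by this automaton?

Yes

Start in {q0}.
Read 'c': q0→{q8}; now {q8}.
Read 'b': q8→{q7}; now {q7}.
Read 'c': q7→{q4}; now {q4}.
Read 'c': q4→{q0, q4, q5, q6}; now {q0, q4, q5, q6}.
Read 'c': q0→{q8}, q4→{q0, q4, q5, q6}, q5→{q0, q2, q4}, q6→∅; now {q0, q2, q4, q5, q6, q8}.
Read 'a': q0→{q4, q8}, q2→{q2, q6, q8}, q4→{q6}, q5→∅, q6→{q2, q3, q6, q7}, q8→{q2, q5}; now {q2, q3, q4, q5, q6, q7, q8}.
Read 'c': q2→{q8}, q3→∅, q4→{q0, q4, q5, q6}, q5→{q0, q2, q4}, q6→∅, q7→{q4}, q8→{q4, q6, q7}; now {q0, q2, q4, q5, q6, q7, q8}.
The final set {q0, q2, q4, q5, q6, q7, q8} contains the accepting states q6, q7.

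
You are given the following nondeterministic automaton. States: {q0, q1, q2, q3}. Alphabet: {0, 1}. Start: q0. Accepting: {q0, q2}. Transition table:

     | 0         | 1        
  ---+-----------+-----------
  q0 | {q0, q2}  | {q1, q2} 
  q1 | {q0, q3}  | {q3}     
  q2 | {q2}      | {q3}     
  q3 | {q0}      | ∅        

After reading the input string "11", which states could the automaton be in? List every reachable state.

Start in {q0}.
Read '1': q0→{q1, q2}; now {q1, q2}.
Read '1': q1→{q3}, q2→{q3}; now {q3}.

{q3}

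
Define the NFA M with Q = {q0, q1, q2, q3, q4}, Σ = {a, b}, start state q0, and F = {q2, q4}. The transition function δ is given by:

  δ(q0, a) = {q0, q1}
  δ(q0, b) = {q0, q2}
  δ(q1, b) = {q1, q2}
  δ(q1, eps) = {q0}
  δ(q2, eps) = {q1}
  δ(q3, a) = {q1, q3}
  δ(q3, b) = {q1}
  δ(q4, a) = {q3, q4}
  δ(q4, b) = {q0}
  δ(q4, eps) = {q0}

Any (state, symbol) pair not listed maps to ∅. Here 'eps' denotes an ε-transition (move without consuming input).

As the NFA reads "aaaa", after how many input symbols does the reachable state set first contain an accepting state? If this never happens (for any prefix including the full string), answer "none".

none

Start in {q0}.
Read 'a': q0→{q0, q1}; now {q0, q1}.
Read 'a': q0→{q0, q1}, q1→∅; now {q0, q1}.
Read 'a': q0→{q0, q1}, q1→∅; now {q0, q1}.
Read 'a': q0→{q0, q1}, q1→∅; now {q0, q1}.
No reachable set along the way intersects F.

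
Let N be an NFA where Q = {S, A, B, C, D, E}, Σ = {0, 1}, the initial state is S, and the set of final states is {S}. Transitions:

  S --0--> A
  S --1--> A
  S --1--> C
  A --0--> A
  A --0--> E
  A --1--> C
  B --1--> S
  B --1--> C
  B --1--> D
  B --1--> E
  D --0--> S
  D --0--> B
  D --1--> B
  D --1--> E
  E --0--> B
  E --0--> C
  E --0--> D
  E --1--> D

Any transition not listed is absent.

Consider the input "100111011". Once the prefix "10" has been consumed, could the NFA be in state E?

Yes

Start in {S}.
Read '1': S→{A, C}; now {A, C}.
Read '0': A→{A, E}, C→∅; now {A, E}.
State E is in {A, E}.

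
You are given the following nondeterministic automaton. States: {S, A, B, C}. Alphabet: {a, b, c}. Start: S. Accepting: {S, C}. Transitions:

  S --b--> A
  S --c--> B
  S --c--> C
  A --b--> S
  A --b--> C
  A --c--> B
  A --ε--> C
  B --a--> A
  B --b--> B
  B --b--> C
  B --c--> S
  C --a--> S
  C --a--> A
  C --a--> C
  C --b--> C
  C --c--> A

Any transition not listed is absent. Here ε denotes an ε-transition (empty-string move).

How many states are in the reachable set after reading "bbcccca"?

3

Start in {S}.
Read 'b': {S} → {A, C}.
Read 'b': {A, C} → {S, C}.
Read 'c': {S, C} → {A, B, C}.
Read 'c': {A, B, C} → {S, A, B, C}.
Read 'c': {S, A, B, C} → {S, A, B, C}.
Read 'c': {S, A, B, C} → {S, A, B, C}.
Read 'a': {S, A, B, C} → {S, A, C}.
That set has 3 states.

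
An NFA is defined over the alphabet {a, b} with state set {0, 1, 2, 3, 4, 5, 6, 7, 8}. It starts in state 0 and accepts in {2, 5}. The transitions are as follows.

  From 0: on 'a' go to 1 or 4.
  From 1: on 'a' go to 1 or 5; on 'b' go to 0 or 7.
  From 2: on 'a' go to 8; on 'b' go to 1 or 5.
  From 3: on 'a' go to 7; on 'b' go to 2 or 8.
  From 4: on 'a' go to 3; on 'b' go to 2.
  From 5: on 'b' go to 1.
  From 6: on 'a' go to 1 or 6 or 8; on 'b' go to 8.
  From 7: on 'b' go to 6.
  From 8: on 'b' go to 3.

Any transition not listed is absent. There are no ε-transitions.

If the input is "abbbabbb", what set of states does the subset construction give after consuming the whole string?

{0, 1, 6, 7, 8}

Start in {0}.
Read 'a': {0} → {1, 4}.
Read 'b': {1, 4} → {0, 2, 7}.
Read 'b': {0, 2, 7} → {1, 5, 6}.
Read 'b': {1, 5, 6} → {0, 1, 7, 8}.
Read 'a': {0, 1, 7, 8} → {1, 4, 5}.
Read 'b': {1, 4, 5} → {0, 1, 2, 7}.
Read 'b': {0, 1, 2, 7} → {0, 1, 5, 6, 7}.
Read 'b': {0, 1, 5, 6, 7} → {0, 1, 6, 7, 8}.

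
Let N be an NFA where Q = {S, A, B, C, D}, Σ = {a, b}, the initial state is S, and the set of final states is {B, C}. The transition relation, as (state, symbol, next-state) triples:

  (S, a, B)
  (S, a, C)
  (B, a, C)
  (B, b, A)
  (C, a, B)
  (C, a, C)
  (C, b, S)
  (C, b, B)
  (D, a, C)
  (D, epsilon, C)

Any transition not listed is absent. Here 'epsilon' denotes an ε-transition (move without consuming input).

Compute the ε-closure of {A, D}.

{A, C, D}

Begin with {A, D}.
ε-move D → C; add C.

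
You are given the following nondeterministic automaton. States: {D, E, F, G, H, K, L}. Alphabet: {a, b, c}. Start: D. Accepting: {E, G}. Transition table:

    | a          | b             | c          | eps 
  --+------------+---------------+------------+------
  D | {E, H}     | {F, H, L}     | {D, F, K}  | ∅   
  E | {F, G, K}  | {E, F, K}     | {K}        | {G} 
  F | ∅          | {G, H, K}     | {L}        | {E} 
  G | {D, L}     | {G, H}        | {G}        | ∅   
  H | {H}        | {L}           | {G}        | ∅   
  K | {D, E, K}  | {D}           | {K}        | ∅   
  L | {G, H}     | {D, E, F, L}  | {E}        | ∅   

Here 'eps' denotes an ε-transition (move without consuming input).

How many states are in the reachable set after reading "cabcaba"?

7

Start in {D}.
Read 'c': {D} → {D, E, F, G, K}.
Read 'a': {D, E, F, G, K} → {D, E, F, G, H, K, L}.
Read 'b': {D, E, F, G, H, K, L} → {D, E, F, G, H, K, L}.
Read 'c': {D, E, F, G, H, K, L} → {D, E, F, G, K, L}.
Read 'a': {D, E, F, G, K, L} → {D, E, F, G, H, K, L}.
Read 'b': {D, E, F, G, H, K, L} → {D, E, F, G, H, K, L}.
Read 'a': {D, E, F, G, H, K, L} → {D, E, F, G, H, K, L}.
That set has 7 states.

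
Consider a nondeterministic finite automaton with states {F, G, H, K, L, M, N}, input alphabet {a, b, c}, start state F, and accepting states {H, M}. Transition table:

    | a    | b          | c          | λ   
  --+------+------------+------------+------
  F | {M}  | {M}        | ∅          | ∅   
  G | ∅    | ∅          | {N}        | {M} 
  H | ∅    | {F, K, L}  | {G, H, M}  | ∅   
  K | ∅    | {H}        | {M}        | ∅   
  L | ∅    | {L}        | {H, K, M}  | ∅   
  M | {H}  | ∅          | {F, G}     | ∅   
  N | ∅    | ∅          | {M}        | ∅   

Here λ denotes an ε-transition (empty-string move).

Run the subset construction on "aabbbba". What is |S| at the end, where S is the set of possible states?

Start in {F}.
Read 'a': F→{M}; now {M}.
Read 'a': M→{H}; now {H}.
Read 'b': H→{F, K, L}; now {F, K, L}.
Read 'b': F→{M}, K→{H}, L→{L}; now {H, L, M}.
Read 'b': H→{F, K, L}, L→{L}, M→∅; now {F, K, L}.
Read 'b': F→{M}, K→{H}, L→{L}; now {H, L, M}.
Read 'a': H→∅, L→∅, M→{H}; now {H}.
That set has 1 state.

1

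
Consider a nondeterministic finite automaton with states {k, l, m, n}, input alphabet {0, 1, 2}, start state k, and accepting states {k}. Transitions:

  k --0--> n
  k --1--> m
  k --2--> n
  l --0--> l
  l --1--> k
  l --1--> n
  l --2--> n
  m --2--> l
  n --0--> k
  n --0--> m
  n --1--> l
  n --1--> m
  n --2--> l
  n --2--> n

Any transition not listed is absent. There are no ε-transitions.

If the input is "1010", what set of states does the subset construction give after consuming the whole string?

∅

Start in {k}.
Read '1': k→{m}; now {m}.
Read '0': m→∅; now ∅.
The set is empty and remains empty for the remaining 2 symbols.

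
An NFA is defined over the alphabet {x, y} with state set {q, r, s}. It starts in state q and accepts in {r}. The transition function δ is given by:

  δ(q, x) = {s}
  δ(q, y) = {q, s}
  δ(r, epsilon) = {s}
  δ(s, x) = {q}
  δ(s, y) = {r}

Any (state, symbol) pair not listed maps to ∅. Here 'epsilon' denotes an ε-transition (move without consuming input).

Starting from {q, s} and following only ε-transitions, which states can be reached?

{q, s}

Begin with {q, s}.
No ε-moves leave this set, so the closure equals the set itself.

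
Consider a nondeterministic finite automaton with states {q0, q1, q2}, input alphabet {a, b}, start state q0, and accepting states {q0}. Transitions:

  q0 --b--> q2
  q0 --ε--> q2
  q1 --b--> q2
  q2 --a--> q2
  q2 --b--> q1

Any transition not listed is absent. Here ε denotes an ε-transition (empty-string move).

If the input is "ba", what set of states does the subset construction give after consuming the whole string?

{q2}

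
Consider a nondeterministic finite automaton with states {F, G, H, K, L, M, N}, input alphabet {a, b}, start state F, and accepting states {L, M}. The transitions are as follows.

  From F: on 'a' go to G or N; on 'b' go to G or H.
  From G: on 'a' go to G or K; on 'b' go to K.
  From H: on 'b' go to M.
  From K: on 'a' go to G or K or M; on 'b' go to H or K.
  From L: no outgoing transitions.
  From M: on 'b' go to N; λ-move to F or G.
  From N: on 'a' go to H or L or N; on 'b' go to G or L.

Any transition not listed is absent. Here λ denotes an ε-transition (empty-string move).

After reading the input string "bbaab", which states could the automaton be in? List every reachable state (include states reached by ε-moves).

{F, G, H, K, L, M, N}

Start in {F}.
Read 'b': F→{G, H}; now {G, H}.
Read 'b': G→{K}, H→{M}; union {K, M}; ε-closure = {F, G, K, M}.
Read 'a': F→{G, N}, G→{G, K}, K→{G, K, M}, M→∅; union {G, K, M, N}; ε-closure = {F, G, K, M, N}.
Read 'a': F→{G, N}, G→{G, K}, K→{G, K, M}, M→∅, N→{H, L, N}; union {G, H, K, L, M, N}; ε-closure = {F, G, H, K, L, M, N}.
Read 'b': F→{G, H}, G→{K}, H→{M}, K→{H, K}, L→∅, M→{N}, N→{G, L}; union {G, H, K, L, M, N}; ε-closure = {F, G, H, K, L, M, N}.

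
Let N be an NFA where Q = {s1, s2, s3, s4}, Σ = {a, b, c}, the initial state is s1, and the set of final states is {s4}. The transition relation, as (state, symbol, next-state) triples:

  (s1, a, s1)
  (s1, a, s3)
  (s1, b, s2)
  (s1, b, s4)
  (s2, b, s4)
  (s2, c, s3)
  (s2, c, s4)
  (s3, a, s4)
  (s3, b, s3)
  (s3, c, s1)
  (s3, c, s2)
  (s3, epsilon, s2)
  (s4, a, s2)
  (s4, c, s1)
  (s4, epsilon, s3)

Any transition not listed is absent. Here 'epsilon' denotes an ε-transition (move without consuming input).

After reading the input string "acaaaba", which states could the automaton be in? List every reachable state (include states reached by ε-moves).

{s2, s3, s4}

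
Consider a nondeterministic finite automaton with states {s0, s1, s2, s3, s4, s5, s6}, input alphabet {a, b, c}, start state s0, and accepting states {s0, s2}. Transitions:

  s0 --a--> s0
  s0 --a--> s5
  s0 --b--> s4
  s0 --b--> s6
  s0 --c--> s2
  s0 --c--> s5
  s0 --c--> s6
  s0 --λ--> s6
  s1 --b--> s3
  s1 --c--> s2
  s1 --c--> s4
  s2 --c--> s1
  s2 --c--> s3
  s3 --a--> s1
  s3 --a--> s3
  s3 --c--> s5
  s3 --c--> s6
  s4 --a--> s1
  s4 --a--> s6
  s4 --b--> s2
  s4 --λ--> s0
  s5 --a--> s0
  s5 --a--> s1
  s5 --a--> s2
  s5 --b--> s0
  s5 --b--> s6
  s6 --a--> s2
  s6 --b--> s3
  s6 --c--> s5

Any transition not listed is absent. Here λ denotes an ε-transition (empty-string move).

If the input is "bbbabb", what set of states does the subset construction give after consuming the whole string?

{s0, s2, s3, s4, s6}

Start: ε-closure({s0}) = {s0, s6}.
Read 'b': {s0, s6} → {s0, s3, s4, s6}.
Read 'b': {s0, s3, s4, s6} → {s0, s2, s3, s4, s6}.
Read 'b': {s0, s2, s3, s4, s6} → {s0, s2, s3, s4, s6}.
Read 'a': {s0, s2, s3, s4, s6} → {s0, s1, s2, s3, s5, s6}.
Read 'b': {s0, s1, s2, s3, s5, s6} → {s0, s3, s4, s6}.
Read 'b': {s0, s3, s4, s6} → {s0, s2, s3, s4, s6}.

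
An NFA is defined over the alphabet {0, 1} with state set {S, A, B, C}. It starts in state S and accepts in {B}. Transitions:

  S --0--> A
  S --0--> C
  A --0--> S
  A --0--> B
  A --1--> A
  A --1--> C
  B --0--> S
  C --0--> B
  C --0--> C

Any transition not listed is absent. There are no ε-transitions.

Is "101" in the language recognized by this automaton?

No

Start in {S}.
Read '1': {S} → ∅.
The set is empty and remains empty for the remaining 2 symbols.
The final set ∅ contains no accepting state.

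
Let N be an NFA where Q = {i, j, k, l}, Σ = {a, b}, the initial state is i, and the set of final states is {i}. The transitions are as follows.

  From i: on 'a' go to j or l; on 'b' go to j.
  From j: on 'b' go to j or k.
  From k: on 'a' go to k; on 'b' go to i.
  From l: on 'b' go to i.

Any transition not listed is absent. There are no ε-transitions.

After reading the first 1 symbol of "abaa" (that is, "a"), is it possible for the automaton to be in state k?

No

Start in {i}.
Read 'a': {i} → {j, l}.
State k is not in {j, l}.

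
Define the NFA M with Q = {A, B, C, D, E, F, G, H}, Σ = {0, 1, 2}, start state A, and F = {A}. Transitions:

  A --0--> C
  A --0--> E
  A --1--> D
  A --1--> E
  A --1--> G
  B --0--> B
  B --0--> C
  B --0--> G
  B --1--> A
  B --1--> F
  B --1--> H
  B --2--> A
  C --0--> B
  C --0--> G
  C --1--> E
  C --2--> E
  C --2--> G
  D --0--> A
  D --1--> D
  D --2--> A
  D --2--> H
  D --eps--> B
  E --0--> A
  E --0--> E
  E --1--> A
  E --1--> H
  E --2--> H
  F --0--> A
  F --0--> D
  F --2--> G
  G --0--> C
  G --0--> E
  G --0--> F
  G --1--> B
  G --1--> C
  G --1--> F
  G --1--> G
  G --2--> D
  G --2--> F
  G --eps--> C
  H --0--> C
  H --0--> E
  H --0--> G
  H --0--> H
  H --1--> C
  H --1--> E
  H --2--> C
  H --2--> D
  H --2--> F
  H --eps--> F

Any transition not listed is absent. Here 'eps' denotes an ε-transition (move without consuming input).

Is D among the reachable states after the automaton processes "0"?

No

Start in {A}.
Read '0': A→{C, E}; now {C, E}.
State D is not in {C, E}.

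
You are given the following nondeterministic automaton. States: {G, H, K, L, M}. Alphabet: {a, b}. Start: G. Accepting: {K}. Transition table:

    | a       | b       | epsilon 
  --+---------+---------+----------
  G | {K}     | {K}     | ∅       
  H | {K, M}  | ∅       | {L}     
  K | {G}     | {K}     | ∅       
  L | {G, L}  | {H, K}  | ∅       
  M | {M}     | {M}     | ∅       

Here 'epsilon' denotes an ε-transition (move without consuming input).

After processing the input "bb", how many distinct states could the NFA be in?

Start in {G}.
Read 'b': G→{K}; now {K}.
Read 'b': K→{K}; now {K}.
That set has 1 state.

1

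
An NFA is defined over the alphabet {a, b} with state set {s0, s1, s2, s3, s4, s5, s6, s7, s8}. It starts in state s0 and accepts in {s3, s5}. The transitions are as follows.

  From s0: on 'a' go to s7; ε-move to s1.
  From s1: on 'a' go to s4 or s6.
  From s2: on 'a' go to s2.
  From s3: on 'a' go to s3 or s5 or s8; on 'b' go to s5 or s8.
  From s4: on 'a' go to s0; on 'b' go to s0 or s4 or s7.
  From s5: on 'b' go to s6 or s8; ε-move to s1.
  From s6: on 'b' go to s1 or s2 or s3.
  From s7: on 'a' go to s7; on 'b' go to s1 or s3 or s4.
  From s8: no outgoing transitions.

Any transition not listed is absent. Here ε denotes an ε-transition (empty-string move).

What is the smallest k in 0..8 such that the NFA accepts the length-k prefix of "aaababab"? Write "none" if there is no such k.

Start: ε-closure({s0}) = {s0, s1}.
Read 'a': {s0, s1} → {s4, s6, s7}.
Read 'a': {s4, s6, s7} → {s0, s1, s7}.
Read 'a': {s0, s1, s7} → {s4, s6, s7}.
Read 'b': {s4, s6, s7} → {s0, s1, s2, s3, s4, s7}.
None of the earlier sets intersect F, but {s0, s1, s2, s3, s4, s7} does.

4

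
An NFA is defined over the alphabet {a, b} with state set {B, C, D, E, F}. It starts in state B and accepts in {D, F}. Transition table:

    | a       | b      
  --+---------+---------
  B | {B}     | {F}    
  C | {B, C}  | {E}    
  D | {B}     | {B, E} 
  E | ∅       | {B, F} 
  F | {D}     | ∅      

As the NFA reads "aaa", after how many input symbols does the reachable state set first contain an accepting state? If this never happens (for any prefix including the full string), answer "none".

Start in {B}.
Read 'a': B→{B}; now {B}.
Read 'a': B→{B}; now {B}.
Read 'a': B→{B}; now {B}.
No reachable set along the way intersects F.

none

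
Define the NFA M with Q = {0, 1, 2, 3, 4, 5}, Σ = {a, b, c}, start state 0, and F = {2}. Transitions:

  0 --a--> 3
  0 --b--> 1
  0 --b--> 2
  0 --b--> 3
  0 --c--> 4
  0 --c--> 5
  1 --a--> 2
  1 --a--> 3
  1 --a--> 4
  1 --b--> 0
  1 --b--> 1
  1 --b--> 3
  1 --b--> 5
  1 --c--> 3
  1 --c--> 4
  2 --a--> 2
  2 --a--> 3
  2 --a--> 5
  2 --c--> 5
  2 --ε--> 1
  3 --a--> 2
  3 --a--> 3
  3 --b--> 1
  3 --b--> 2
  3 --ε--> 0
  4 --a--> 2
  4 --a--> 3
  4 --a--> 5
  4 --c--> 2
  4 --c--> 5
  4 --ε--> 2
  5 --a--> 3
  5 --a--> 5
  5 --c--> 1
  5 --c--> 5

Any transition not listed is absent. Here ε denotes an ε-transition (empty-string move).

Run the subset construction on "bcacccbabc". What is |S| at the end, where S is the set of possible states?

Start in {0}.
Read 'b': 0→{1, 2, 3}; union {1, 2, 3}; ε-closure = {0, 1, 2, 3}.
Read 'c': 0→{4, 5}, 1→{3, 4}, 2→{5}, 3→∅; union {3, 4, 5}; ε-closure = {0, 1, 2, 3, 4, 5}.
Read 'a': 0→{3}, 1→{2, 3, 4}, 2→{2, 3, 5}, 3→{2, 3}, 4→{2, 3, 5}, 5→{3, 5}; union {2, 3, 4, 5}; ε-closure = {0, 1, 2, 3, 4, 5}.
Read 'c': 0→{4, 5}, 1→{3, 4}, 2→{5}, 3→∅, 4→{2, 5}, 5→{1, 5}; union {1, 2, 3, 4, 5}; ε-closure = {0, 1, 2, 3, 4, 5}.
Read 'c': 0→{4, 5}, 1→{3, 4}, 2→{5}, 3→∅, 4→{2, 5}, 5→{1, 5}; union {1, 2, 3, 4, 5}; ε-closure = {0, 1, 2, 3, 4, 5}.
Read 'c': 0→{4, 5}, 1→{3, 4}, 2→{5}, 3→∅, 4→{2, 5}, 5→{1, 5}; union {1, 2, 3, 4, 5}; ε-closure = {0, 1, 2, 3, 4, 5}.
Read 'b': 0→{1, 2, 3}, 1→{0, 1, 3, 5}, 2→∅, 3→{1, 2}, 4→∅, 5→∅; now {0, 1, 2, 3, 5}.
Read 'a': 0→{3}, 1→{2, 3, 4}, 2→{2, 3, 5}, 3→{2, 3}, 5→{3, 5}; union {2, 3, 4, 5}; ε-closure = {0, 1, 2, 3, 4, 5}.
Read 'b': 0→{1, 2, 3}, 1→{0, 1, 3, 5}, 2→∅, 3→{1, 2}, 4→∅, 5→∅; now {0, 1, 2, 3, 5}.
Read 'c': 0→{4, 5}, 1→{3, 4}, 2→{5}, 3→∅, 5→{1, 5}; union {1, 3, 4, 5}; ε-closure = {0, 1, 2, 3, 4, 5}.
That set has 6 states.

6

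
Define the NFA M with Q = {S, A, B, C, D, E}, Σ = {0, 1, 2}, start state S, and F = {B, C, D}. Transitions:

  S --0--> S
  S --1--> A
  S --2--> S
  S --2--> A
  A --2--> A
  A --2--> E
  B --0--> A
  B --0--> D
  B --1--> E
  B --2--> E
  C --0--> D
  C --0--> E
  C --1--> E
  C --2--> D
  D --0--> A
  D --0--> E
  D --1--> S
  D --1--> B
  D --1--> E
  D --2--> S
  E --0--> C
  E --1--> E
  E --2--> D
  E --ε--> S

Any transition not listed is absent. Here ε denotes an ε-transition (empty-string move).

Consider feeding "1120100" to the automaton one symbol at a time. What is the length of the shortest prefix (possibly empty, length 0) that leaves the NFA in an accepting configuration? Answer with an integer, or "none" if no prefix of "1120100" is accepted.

Start in {S}.
Read '1': {S} → {A}.
Read '1': {A} → ∅.
The set is empty and remains empty for the remaining 5 symbols.
No reachable set along the way intersects F.

none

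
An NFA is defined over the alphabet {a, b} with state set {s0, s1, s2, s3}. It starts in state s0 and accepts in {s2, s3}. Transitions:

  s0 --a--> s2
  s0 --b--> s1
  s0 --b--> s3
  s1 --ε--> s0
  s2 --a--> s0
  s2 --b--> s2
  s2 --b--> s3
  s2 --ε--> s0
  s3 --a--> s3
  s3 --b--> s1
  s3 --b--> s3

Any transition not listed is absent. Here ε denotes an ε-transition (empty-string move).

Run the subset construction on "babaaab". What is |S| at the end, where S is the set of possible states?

4

Start in {s0}.
Read 'b': s0→{s1, s3}; union {s1, s3}; ε-closure = {s0, s1, s3}.
Read 'a': s0→{s2}, s1→∅, s3→{s3}; union {s2, s3}; ε-closure = {s0, s2, s3}.
Read 'b': s0→{s1, s3}, s2→{s2, s3}, s3→{s1, s3}; union {s1, s2, s3}; ε-closure = {s0, s1, s2, s3}.
Read 'a': s0→{s2}, s1→∅, s2→{s0}, s3→{s3}; now {s0, s2, s3}.
Read 'a': s0→{s2}, s2→{s0}, s3→{s3}; now {s0, s2, s3}.
Read 'a': s0→{s2}, s2→{s0}, s3→{s3}; now {s0, s2, s3}.
Read 'b': s0→{s1, s3}, s2→{s2, s3}, s3→{s1, s3}; union {s1, s2, s3}; ε-closure = {s0, s1, s2, s3}.
That set has 4 states.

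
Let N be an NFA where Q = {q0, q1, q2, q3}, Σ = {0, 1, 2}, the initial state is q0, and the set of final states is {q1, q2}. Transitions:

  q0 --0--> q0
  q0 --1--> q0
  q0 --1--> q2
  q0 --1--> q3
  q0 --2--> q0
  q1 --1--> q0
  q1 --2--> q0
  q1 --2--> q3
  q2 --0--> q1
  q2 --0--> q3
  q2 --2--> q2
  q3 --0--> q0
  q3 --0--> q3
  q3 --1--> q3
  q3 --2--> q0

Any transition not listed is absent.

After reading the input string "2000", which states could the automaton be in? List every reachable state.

{q0}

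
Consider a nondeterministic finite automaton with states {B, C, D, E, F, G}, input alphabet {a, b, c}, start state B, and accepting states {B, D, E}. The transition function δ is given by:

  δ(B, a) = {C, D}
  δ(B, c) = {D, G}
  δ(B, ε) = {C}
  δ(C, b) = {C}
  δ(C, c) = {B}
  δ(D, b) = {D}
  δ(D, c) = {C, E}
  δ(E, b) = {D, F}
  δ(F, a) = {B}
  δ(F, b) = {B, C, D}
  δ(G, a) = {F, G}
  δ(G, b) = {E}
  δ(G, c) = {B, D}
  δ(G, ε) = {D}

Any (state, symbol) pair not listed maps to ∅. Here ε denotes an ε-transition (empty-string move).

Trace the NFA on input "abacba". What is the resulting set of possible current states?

∅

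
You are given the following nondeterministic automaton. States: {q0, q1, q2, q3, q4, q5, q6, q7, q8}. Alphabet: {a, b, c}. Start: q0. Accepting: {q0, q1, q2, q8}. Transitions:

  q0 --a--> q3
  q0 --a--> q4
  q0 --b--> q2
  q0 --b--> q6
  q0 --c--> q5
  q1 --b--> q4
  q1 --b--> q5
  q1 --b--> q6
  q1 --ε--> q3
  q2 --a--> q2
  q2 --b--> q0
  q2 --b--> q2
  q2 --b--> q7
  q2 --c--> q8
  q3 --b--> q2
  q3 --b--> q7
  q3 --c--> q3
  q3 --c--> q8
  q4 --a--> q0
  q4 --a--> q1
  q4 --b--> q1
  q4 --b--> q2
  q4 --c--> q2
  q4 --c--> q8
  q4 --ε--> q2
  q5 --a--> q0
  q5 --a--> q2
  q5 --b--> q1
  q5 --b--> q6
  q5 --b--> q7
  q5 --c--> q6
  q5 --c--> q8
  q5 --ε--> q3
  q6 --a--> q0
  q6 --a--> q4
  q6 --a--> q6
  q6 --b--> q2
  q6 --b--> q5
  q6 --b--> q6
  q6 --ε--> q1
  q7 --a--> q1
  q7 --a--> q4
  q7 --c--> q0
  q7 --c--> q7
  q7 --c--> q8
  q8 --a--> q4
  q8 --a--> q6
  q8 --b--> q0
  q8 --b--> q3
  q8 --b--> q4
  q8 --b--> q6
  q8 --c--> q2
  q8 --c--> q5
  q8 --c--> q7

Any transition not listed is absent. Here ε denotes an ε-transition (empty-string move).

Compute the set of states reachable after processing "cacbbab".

Start in {q0}.
Read 'c': q0→{q5}; union {q5}; ε-closure = {q3, q5}.
Read 'a': q3→∅, q5→{q0, q2}; now {q0, q2}.
Read 'c': q0→{q5}, q2→{q8}; union {q5, q8}; ε-closure = {q3, q5, q8}.
Read 'b': q3→{q2, q7}, q5→{q1, q6, q7}, q8→{q0, q3, q4, q6}; now {q0, q1, q2, q3, q4, q6, q7}.
Read 'b': q0→{q2, q6}, q1→{q4, q5, q6}, q2→{q0, q2, q7}, q3→{q2, q7}, q4→{q1, q2}, q6→{q2, q5, q6}, q7→∅; union {q0, q1, q2, q4, q5, q6, q7}; ε-closure = {q0, q1, q2, q3, q4, q5, q6, q7}.
Read 'a': q0→{q3, q4}, q1→∅, q2→{q2}, q3→∅, q4→{q0, q1}, q5→{q0, q2}, q6→{q0, q4, q6}, q7→{q1, q4}; now {q0, q1, q2, q3, q4, q6}.
Read 'b': q0→{q2, q6}, q1→{q4, q5, q6}, q2→{q0, q2, q7}, q3→{q2, q7}, q4→{q1, q2}, q6→{q2, q5, q6}; union {q0, q1, q2, q4, q5, q6, q7}; ε-closure = {q0, q1, q2, q3, q4, q5, q6, q7}.

{q0, q1, q2, q3, q4, q5, q6, q7}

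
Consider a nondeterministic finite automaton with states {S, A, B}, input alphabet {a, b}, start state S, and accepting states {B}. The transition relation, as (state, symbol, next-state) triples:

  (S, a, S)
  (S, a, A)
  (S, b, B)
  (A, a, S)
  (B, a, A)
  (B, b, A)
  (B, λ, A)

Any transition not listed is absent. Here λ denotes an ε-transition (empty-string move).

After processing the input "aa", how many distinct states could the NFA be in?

Start in {S}.
Read 'a': S→{S, A}; now {S, A}.
Read 'a': S→{S, A}, A→{S}; now {S, A}.
That set has 2 states.

2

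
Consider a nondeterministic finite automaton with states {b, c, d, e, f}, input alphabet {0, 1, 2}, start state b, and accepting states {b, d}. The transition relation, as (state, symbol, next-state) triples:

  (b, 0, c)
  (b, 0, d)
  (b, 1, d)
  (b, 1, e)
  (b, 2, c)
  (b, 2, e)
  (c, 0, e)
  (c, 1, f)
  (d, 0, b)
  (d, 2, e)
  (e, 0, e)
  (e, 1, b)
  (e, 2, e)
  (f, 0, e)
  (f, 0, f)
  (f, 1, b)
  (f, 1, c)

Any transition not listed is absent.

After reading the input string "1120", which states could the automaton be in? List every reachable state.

{e}

Start in {b}.
Read '1': b→{d, e}; now {d, e}.
Read '1': d→∅, e→{b}; now {b}.
Read '2': b→{c, e}; now {c, e}.
Read '0': c→{e}, e→{e}; now {e}.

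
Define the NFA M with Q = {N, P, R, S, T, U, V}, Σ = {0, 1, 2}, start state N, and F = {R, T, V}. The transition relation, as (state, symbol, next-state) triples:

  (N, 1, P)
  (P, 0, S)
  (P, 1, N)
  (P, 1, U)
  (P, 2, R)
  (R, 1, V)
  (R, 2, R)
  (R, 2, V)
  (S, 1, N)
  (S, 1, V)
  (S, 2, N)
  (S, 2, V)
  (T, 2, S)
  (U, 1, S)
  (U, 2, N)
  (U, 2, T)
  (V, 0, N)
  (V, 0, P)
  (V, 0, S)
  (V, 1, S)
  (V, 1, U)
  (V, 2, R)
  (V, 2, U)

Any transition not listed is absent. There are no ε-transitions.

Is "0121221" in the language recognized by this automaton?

No

Start in {N}.
Read '0': N→∅; now ∅.
The set is empty and remains empty for the remaining 6 symbols.
The final set ∅ contains no accepting state.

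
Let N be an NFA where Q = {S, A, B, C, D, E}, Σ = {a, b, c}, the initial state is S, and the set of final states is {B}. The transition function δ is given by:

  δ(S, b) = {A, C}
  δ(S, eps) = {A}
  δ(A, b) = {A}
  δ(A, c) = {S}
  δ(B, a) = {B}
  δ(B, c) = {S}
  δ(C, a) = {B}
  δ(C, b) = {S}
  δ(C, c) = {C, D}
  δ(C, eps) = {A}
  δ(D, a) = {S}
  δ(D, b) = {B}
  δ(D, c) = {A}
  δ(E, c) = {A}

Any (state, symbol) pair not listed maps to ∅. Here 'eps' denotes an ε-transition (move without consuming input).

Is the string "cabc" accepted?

Start: ε-closure({S}) = {S, A}.
Read 'c': S→∅, A→{S}; union {S}; ε-closure = {S, A}.
Read 'a': S→∅, A→∅; now ∅.
The set is empty and remains empty for the remaining 2 symbols.
The final set ∅ contains no accepting state.

No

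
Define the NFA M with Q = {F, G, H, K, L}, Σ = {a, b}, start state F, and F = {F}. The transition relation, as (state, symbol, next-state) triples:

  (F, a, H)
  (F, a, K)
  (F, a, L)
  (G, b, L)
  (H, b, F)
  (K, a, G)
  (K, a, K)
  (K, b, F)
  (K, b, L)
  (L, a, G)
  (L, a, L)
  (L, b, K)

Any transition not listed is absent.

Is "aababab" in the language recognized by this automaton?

Yes

Start in {F}.
Read 'a': F→{H, K, L}; now {H, K, L}.
Read 'a': H→∅, K→{G, K}, L→{G, L}; now {G, K, L}.
Read 'b': G→{L}, K→{F, L}, L→{K}; now {F, K, L}.
Read 'a': F→{H, K, L}, K→{G, K}, L→{G, L}; now {G, H, K, L}.
Read 'b': G→{L}, H→{F}, K→{F, L}, L→{K}; now {F, K, L}.
Read 'a': F→{H, K, L}, K→{G, K}, L→{G, L}; now {G, H, K, L}.
Read 'b': G→{L}, H→{F}, K→{F, L}, L→{K}; now {F, K, L}.
The final set {F, K, L} contains the accepting state F.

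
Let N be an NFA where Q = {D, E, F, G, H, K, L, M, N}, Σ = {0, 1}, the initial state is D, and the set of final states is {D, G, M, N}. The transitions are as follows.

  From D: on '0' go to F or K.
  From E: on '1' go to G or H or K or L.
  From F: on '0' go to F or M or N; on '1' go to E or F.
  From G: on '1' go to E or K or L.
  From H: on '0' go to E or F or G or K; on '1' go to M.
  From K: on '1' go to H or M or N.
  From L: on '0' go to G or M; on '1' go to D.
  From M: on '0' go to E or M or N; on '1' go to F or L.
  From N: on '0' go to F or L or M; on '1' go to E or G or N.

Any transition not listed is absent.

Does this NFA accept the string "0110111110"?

Yes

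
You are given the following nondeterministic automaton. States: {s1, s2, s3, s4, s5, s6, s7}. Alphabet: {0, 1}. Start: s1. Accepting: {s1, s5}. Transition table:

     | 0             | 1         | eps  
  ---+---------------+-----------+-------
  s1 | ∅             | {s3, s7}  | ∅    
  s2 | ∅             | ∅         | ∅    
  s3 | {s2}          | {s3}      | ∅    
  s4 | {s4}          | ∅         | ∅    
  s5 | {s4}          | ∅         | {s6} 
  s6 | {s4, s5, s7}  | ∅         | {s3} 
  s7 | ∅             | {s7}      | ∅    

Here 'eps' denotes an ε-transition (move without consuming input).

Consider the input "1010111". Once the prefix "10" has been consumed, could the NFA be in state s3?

No

Start in {s1}.
Read '1': {s1} → {s3, s7}.
Read '0': {s3, s7} → {s2}.
State s3 is not in {s2}.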